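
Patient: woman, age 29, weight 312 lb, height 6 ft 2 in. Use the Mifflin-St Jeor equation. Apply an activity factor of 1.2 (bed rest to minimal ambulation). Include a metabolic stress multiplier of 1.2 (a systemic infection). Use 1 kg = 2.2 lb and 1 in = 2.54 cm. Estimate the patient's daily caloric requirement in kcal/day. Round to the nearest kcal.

Convert to metric: weight = 312 ÷ 2.2 = 141.8182 kg; height = (6×12 + 2) × 2.54 = 74 × 2.54 = 187.96 cm.
Mifflin-St Jeor (female): BMR = 10(141.8182) + 6.25(187.96) − 5(29) − 161 = 1418.1818 + 1174.75 − 145 − 161 = 2286.9318 kcal/day.
TEE = BMR × activity factor = 2286.9318 × 1.2 = 2744.3182 kcal/day.
Apply stress factor: 2744.3182 × 1.2 = 3293.1818 kcal/day.

3293 kcal/day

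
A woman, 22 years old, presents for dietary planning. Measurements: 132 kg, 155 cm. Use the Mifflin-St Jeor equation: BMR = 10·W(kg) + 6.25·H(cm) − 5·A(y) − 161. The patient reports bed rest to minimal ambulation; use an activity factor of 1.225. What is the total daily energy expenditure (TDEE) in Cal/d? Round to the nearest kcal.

Mifflin-St Jeor (female): BMR = 10(132) + 6.25(155) − 5(22) − 161 = 1320 + 968.75 − 110 − 161 = 2017.75 kcal/day.
TEE = BMR × activity factor = 2017.75 × 1.225 = 2471.7438 kcal/day.

2472 Cal/d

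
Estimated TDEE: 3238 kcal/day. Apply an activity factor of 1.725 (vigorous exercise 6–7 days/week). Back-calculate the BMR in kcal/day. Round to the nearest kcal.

1877 kcal/day

BMR = TEE ÷ activity factor = 3238 ÷ 1.725 = 1877.1014 kcal/day.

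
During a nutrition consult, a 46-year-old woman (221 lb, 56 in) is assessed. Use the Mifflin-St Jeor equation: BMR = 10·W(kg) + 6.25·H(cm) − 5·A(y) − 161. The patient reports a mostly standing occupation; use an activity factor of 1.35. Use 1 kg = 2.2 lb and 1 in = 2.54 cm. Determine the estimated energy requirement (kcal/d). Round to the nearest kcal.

2028 kcal/d

Convert to metric: weight = 221 ÷ 2.2 = 100.4545 kg; height = 56 × 2.54 = 142.24 cm.
Mifflin-St Jeor (female): BMR = 10(100.4545) + 6.25(142.24) − 5(46) − 161 = 1004.5455 + 889 − 230 − 161 = 1502.5455 kcal/day.
TEE = BMR × activity factor = 1502.5455 × 1.35 = 2028.4364 kcal/day.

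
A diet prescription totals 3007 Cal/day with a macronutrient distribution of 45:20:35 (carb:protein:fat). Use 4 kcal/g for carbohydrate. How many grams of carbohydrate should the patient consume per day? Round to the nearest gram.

338 g/day

Carbohydrate energy = 45% × 3007 = 1353.15 kcal.
At 4 kcal/g: 1353.15 ÷ 4 = 338.2875 g.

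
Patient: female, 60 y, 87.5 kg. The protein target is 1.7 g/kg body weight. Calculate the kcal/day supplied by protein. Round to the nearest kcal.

595 kcal/day

Protein = 1.7 g/kg × 87.5 kg = 148.75 g/day.
Protein energy = 148.75 g × 4 kcal/g = 595 kcal/day.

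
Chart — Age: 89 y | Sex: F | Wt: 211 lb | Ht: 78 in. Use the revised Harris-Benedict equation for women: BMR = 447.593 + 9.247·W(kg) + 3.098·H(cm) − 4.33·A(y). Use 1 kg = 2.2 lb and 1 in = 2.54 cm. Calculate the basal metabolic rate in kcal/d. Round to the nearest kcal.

Convert to metric: weight = 211 ÷ 2.2 = 95.9091 kg; height = 78 × 2.54 = 198.12 cm.
Harris-Benedict: BMR = 447.593 + 9.247(95.9091) + 3.098(198.12) − 4.33(89) = 1562.8701 kcal/day.

1563 kcal/d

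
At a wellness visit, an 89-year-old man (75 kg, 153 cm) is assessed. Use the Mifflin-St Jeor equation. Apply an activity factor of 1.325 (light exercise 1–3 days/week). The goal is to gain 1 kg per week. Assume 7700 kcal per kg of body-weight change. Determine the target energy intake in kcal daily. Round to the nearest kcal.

2778 kcal daily

Mifflin-St Jeor (male): BMR = 10(75) + 6.25(153) − 5(89) + 5 = 750 + 956.25 − 445 + 5 = 1266.25 kcal/day.
TEE = 1266.25 × 1.325 = 1677.7813 kcal/day.
Required daily surplus = 1 × 7700 ÷ 7 = 1100 kcal/day.
Target intake = 1677.7813 + 1100 = 2777.7813 kcal/day.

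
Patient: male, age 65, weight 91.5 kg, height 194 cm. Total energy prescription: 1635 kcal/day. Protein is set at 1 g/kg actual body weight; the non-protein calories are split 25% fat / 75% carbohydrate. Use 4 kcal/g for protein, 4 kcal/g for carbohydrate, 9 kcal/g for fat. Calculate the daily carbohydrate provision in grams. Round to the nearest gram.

Protein = 1 × 91.5 = 91.5 g → 91.5 × 4 = 366 kcal.
Non-protein calories = 1635 − 366 = 1269 kcal.
Fat: 25% × 1269 = 317.25 kcal; carbohydrate: 951.75 kcal.
Carbohydrate: 951.75 kcal ÷ 4 kcal/g = 237.9375 g.

238 g/day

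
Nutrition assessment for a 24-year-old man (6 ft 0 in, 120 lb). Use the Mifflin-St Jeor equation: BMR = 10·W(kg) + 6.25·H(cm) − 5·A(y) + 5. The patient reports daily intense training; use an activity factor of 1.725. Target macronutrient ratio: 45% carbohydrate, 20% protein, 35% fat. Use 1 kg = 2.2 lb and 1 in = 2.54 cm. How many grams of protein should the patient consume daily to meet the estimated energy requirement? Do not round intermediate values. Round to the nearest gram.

Convert to metric: weight = 120 ÷ 2.2 = 54.5455 kg; height = (6×12 + 0) × 2.54 = 72 × 2.54 = 182.88 cm.
Mifflin-St Jeor (male): BMR = 10(54.5455) + 6.25(182.88) − 5(24) + 5 = 545.4545 + 1143 − 120 + 5 = 1573.4545 kcal/day.
TEE = 1573.4545 × 1.725 = 2714.2091 kcal/day.
Protein energy = 20% × 2714.2091 = 542.8418 kcal.
Protein = 542.8418 ÷ 4 kcal/g = 135.7105 g.

136 g/day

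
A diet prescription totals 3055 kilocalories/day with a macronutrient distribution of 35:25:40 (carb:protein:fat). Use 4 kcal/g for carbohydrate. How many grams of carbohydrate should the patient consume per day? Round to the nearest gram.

267 g/day

Carbohydrate energy = 35% × 3055 = 1069.25 kcal.
At 4 kcal/g: 1069.25 ÷ 4 = 267.3125 g.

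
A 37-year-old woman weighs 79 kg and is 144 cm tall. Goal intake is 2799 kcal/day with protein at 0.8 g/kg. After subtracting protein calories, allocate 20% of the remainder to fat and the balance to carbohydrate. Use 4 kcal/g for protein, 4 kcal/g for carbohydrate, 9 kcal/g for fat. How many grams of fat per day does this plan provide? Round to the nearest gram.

Protein = 0.8 × 79 = 63.2 g → 63.2 × 4 = 252.8 kcal.
Non-protein calories = 2799 − 252.8 = 2546.2 kcal.
Fat: 20% × 2546.2 = 509.24 kcal; carbohydrate: 2036.96 kcal.
Fat: 509.24 kcal ÷ 9 kcal/g = 56.5822 g.

57 g/day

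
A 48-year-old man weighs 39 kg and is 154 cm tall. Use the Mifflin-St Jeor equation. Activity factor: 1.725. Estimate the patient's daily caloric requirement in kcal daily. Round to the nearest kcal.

1928 kcal daily

Mifflin-St Jeor (male): BMR = 10(39) + 6.25(154) − 5(48) + 5 = 390 + 962.5 − 240 + 5 = 1117.5 kcal/day.
TEE = BMR × activity factor = 1117.5 × 1.725 = 1927.6875 kcal/day.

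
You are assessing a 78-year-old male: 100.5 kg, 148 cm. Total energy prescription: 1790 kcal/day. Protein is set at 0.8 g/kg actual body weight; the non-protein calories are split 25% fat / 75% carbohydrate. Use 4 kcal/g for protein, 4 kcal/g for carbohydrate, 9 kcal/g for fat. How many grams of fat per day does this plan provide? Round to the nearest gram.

41 g/day

Protein = 0.8 × 100.5 = 80.4 g → 80.4 × 4 = 321.6 kcal.
Non-protein calories = 1790 − 321.6 = 1468.4 kcal.
Fat: 25% × 1468.4 = 367.1 kcal; carbohydrate: 1101.3 kcal.
Fat: 367.1 kcal ÷ 9 kcal/g = 40.7889 g.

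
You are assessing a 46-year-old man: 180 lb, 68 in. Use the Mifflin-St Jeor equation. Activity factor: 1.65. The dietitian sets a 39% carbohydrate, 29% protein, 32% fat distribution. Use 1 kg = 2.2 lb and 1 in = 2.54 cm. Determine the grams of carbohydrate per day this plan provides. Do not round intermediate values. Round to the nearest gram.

269 g/day

Convert to metric: weight = 180 ÷ 2.2 = 81.8182 kg; height = 68 × 2.54 = 172.72 cm.
Mifflin-St Jeor (male): BMR = 10(81.8182) + 6.25(172.72) − 5(46) + 5 = 818.1818 + 1079.5 − 230 + 5 = 1672.6818 kcal/day.
TEE = 1672.6818 × 1.65 = 2759.925 kcal/day.
Carbohydrate energy = 39% × 2759.925 = 1076.3708 kcal.
Carbohydrate = 1076.3708 ÷ 4 kcal/g = 269.0927 g.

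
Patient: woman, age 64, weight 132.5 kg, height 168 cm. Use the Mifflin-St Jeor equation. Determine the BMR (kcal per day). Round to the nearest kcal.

Mifflin-St Jeor (female): BMR = 10(132.5) + 6.25(168) − 5(64) − 161 = 1325 + 1050 − 320 − 161 = 1894 kcal/day.

1894 kcal per day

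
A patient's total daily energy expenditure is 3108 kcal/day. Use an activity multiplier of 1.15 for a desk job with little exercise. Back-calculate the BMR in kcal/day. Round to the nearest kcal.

2703 kcal/day

BMR = TEE ÷ activity factor = 3108 ÷ 1.15 = 2702.6087 kcal/day.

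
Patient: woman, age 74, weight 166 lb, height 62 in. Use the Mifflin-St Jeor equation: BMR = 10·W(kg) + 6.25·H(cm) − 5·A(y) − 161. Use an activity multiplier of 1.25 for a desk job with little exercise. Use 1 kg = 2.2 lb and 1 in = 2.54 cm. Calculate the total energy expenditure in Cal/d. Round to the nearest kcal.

Convert to metric: weight = 166 ÷ 2.2 = 75.4545 kg; height = 62 × 2.54 = 157.48 cm.
Mifflin-St Jeor (female): BMR = 10(75.4545) + 6.25(157.48) − 5(74) − 161 = 754.5455 + 984.25 − 370 − 161 = 1207.7955 kcal/day.
TEE = BMR × activity factor = 1207.7955 × 1.25 = 1509.7443 kcal/day.

1510 Cal/d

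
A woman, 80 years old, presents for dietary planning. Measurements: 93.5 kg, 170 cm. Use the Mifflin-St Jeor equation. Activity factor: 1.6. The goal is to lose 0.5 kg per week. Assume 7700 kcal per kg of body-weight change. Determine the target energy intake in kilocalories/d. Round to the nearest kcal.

1748 kilocalories/d

Mifflin-St Jeor (female): BMR = 10(93.5) + 6.25(170) − 5(80) − 161 = 935 + 1062.5 − 400 − 161 = 1436.5 kcal/day.
TEE = 1436.5 × 1.6 = 2298.4 kcal/day.
Required daily deficit = 0.5 × 7700 ÷ 7 = 550 kcal/day.
Target intake = 2298.4 − 550 = 1748.4 kcal/day.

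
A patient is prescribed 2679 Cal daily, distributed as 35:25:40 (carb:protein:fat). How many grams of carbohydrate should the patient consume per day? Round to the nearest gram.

Carbohydrate energy = 35% × 2679 = 937.65 kcal.
At 4 kcal/g: 937.65 ÷ 4 = 234.4125 g.

234 g/day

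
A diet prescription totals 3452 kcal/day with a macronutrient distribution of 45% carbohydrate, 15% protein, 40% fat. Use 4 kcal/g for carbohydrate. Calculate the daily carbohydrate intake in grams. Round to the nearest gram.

388 g/day

Carbohydrate energy = 45% × 3452 = 1553.4 kcal.
At 4 kcal/g: 1553.4 ÷ 4 = 388.35 g.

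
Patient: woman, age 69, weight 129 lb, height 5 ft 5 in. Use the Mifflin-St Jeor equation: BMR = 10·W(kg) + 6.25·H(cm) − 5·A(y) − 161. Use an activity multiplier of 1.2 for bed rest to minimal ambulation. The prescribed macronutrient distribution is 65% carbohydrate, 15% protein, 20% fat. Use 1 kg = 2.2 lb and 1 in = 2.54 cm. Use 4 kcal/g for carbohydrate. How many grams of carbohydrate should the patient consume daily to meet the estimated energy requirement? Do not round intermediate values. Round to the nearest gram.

217 g/day

Convert to metric: weight = 129 ÷ 2.2 = 58.6364 kg; height = (5×12 + 5) × 2.54 = 65 × 2.54 = 165.1 cm.
Mifflin-St Jeor (female): BMR = 10(58.6364) + 6.25(165.1) − 5(69) − 161 = 586.3636 + 1031.875 − 345 − 161 = 1112.2386 kcal/day.
TEE = 1112.2386 × 1.2 = 1334.6864 kcal/day.
Carbohydrate energy = 65% × 1334.6864 = 867.5461 kcal.
Carbohydrate = 867.5461 ÷ 4 kcal/g = 216.8865 g.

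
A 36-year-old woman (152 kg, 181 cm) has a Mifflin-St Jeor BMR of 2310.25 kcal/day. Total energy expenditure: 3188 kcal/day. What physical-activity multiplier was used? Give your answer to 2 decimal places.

1.38

Activity factor = TEE ÷ BMR = 3188 ÷ 2310.25 = 1.38.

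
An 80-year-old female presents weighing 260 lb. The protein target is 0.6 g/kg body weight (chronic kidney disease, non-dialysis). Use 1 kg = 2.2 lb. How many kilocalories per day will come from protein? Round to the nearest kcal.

Weight in kg = 260 ÷ 2.2 = 118.1818 kg.
Protein = 0.6 g/kg × 118.1818 kg = 70.9091 g/day.
Protein energy = 70.9091 g × 4 kcal/g = 283.6364 kcal/day.

284 kcal/day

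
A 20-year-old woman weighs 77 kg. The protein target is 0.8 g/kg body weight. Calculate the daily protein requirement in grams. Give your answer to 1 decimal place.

Protein = 0.8 g/kg × 77 kg = 61.6 g/day.

61.6 g/day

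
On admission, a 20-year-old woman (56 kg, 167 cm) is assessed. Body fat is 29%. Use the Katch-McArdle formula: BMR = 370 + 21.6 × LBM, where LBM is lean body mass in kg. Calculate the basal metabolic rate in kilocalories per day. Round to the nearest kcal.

1229 kilocalories per day

LBM = 56 × (1 − 0.29) = 39.76 kg. Katch-McArdle: BMR = 370 + 21.6 × 39.76 = 1228.816 kcal/day.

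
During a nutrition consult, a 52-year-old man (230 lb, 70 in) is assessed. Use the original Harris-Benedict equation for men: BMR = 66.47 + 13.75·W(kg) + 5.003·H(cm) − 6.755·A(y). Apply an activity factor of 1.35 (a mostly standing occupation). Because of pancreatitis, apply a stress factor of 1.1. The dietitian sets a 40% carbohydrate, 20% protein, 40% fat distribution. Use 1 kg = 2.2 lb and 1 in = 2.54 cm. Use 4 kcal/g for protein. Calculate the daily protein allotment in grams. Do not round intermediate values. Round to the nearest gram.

Convert to metric: weight = 230 ÷ 2.2 = 104.5455 kg; height = 70 × 2.54 = 177.8 cm.
Harris-Benedict: BMR = 66.47 + 13.75(104.5455) + 5.003(177.8) − 6.755(52) = 2042.2434 kcal/day.
TEE = 2042.2434 × 1.35 = 2757.0286 kcal/day.
With stress factor 1.1: 2757.0286 × 1.1 = 3032.7314 kcal/day.
Protein energy = 20% × 3032.7314 = 606.5463 kcal.
Protein = 606.5463 ÷ 4 kcal/g = 151.6366 g.

152 g/day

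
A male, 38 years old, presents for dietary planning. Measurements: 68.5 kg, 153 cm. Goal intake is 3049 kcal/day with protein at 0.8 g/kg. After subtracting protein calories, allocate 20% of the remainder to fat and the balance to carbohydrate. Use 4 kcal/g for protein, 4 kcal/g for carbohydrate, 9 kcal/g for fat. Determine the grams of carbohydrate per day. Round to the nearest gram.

Protein = 0.8 × 68.5 = 54.8 g → 54.8 × 4 = 219.2 kcal.
Non-protein calories = 3049 − 219.2 = 2829.8 kcal.
Fat: 20% × 2829.8 = 565.96 kcal; carbohydrate: 2263.84 kcal.
Carbohydrate: 2263.84 kcal ÷ 4 kcal/g = 565.96 g.

566 g/day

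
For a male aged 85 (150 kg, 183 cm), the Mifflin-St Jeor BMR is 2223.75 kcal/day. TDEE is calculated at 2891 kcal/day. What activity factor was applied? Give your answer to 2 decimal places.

Activity factor = TEE ÷ BMR = 2891 ÷ 2223.75 = 1.3.

1.30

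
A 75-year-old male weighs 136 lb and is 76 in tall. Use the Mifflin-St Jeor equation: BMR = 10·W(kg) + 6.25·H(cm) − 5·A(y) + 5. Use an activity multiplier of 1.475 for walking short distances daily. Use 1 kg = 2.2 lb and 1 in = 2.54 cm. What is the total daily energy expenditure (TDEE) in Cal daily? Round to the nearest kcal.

Convert to metric: weight = 136 ÷ 2.2 = 61.8182 kg; height = 76 × 2.54 = 193.04 cm.
Mifflin-St Jeor (male): BMR = 10(61.8182) + 6.25(193.04) − 5(75) + 5 = 618.1818 + 1206.5 − 375 + 5 = 1454.6818 kcal/day.
TEE = BMR × activity factor = 1454.6818 × 1.475 = 2145.6557 kcal/day.

2146 Cal daily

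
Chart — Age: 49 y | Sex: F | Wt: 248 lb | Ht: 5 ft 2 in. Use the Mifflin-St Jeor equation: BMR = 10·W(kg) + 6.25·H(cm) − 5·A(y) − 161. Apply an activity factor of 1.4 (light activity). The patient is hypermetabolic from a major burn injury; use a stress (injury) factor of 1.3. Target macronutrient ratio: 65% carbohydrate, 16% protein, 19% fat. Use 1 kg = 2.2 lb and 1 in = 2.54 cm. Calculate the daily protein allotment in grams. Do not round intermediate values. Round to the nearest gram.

Convert to metric: weight = 248 ÷ 2.2 = 112.7273 kg; height = (5×12 + 2) × 2.54 = 62 × 2.54 = 157.48 cm.
Mifflin-St Jeor (female): BMR = 10(112.7273) + 6.25(157.48) − 5(49) − 161 = 1127.2727 + 984.25 − 245 − 161 = 1705.5227 kcal/day.
TEE = 1705.5227 × 1.4 = 2387.7318 kcal/day.
With stress factor 1.3: 2387.7318 × 1.3 = 3104.0514 kcal/day.
Protein energy = 16% × 3104.0514 = 496.6482 kcal.
Protein = 496.6482 ÷ 4 kcal/g = 124.1621 g.

124 g/day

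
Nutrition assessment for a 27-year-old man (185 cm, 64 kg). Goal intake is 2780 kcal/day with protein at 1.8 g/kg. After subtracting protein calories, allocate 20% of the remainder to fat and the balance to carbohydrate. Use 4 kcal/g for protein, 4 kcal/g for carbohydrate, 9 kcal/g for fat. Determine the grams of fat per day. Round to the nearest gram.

52 g/day

Protein = 1.8 × 64 = 115.2 g → 115.2 × 4 = 460.8 kcal.
Non-protein calories = 2780 − 460.8 = 2319.2 kcal.
Fat: 20% × 2319.2 = 463.84 kcal; carbohydrate: 1855.36 kcal.
Fat: 463.84 kcal ÷ 9 kcal/g = 51.5378 g.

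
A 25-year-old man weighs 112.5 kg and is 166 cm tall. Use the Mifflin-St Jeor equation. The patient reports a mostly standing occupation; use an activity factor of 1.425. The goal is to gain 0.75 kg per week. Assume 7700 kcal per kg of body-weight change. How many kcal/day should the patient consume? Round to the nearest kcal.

Mifflin-St Jeor (male): BMR = 10(112.5) + 6.25(166) − 5(25) + 5 = 1125 + 1037.5 − 125 + 5 = 2042.5 kcal/day.
TEE = 2042.5 × 1.425 = 2910.5625 kcal/day.
Required daily surplus = 0.75 × 7700 ÷ 7 = 825 kcal/day.
Target intake = 2910.5625 + 825 = 3735.5625 kcal/day.

3736 kcal/day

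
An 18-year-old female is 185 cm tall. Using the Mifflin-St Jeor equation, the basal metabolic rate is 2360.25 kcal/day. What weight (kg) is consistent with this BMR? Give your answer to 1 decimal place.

2360.25 = 10·W + 6.25(185) − 5(18) − 161
10·W = 2360.25 − 905.25 = 1455, so W = 145.5 kg.

145.5 kg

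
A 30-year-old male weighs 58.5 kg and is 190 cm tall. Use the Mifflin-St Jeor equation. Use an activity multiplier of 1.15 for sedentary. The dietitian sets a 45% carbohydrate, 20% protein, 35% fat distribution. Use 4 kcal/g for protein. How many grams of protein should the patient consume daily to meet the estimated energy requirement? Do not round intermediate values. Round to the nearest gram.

Mifflin-St Jeor (male): BMR = 10(58.5) + 6.25(190) − 5(30) + 5 = 585 + 1187.5 − 150 + 5 = 1627.5 kcal/day.
TEE = 1627.5 × 1.15 = 1871.625 kcal/day.
Protein energy = 20% × 1871.625 = 374.325 kcal.
Protein = 374.325 ÷ 4 kcal/g = 93.5813 g.

94 g/day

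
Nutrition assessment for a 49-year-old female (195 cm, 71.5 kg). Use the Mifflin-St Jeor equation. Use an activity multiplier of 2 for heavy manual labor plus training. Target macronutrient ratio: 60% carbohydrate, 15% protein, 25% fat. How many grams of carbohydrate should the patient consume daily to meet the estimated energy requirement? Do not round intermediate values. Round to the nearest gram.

Mifflin-St Jeor (female): BMR = 10(71.5) + 6.25(195) − 5(49) − 161 = 715 + 1218.75 − 245 − 161 = 1527.75 kcal/day.
TEE = 1527.75 × 2 = 3055.5 kcal/day.
Carbohydrate energy = 60% × 3055.5 = 1833.3 kcal.
Carbohydrate = 1833.3 ÷ 4 kcal/g = 458.325 g.

458 g/day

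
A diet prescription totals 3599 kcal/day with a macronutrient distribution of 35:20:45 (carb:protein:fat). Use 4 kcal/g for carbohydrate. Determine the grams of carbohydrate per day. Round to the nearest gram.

315 g/day

Carbohydrate energy = 35% × 3599 = 1259.65 kcal.
At 4 kcal/g: 1259.65 ÷ 4 = 314.9125 g.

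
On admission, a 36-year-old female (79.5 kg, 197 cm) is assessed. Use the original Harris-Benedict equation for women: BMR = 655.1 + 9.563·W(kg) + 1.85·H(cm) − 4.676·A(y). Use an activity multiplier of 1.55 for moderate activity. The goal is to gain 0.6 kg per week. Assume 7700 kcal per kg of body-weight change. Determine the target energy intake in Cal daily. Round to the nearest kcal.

3158 Cal daily

Harris-Benedict: BMR = 655.1 + 9.563(79.5) + 1.85(197) − 4.676(36) = 1611.4725 kcal/day.
TEE = 1611.4725 × 1.55 = 2497.7824 kcal/day.
Required daily surplus = 0.6 × 7700 ÷ 7 = 660 kcal/day.
Target intake = 2497.7824 + 660 = 3157.7824 kcal/day.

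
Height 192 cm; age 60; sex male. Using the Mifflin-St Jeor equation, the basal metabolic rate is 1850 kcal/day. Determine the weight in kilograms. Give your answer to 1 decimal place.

94.5 kg

1850 = 10·W + 6.25(192) − 5(60) + 5
10·W = 1850 − 905 = 945, so W = 94.5 kg.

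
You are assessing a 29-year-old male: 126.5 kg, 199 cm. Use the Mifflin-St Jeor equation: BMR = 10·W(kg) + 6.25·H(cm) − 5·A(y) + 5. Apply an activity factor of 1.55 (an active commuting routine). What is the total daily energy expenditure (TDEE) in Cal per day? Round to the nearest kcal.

Mifflin-St Jeor (male): BMR = 10(126.5) + 6.25(199) − 5(29) + 5 = 1265 + 1243.75 − 145 + 5 = 2368.75 kcal/day.
TEE = BMR × activity factor = 2368.75 × 1.55 = 3671.5625 kcal/day.

3672 Cal per day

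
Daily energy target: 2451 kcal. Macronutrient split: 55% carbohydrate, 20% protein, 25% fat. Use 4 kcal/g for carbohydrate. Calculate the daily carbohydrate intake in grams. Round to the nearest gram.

Carbohydrate energy = 55% × 2451 = 1348.05 kcal.
At 4 kcal/g: 1348.05 ÷ 4 = 337.0125 g.

337 g/day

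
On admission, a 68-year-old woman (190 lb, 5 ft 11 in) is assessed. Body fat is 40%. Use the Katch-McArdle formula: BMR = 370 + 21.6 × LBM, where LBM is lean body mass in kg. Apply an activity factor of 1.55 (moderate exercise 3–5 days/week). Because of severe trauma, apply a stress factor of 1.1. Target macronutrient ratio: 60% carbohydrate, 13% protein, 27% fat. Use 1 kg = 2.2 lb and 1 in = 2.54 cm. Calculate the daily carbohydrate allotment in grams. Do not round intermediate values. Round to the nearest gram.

381 g/day

Convert to metric: weight = 190 ÷ 2.2 = 86.3636 kg; height = (5×12 + 11) × 2.54 = 71 × 2.54 = 180.34 cm.
LBM = 86.3636 × (1 − 0.4) = 51.8182 kg. Katch-McArdle: BMR = 370 + 21.6 × 51.8182 = 1489.2727 kcal/day.
TEE = 1489.2727 × 1.55 = 2308.3727 kcal/day.
With stress factor 1.1: 2308.3727 × 1.1 = 2539.21 kcal/day.
Carbohydrate energy = 60% × 2539.21 = 1523.526 kcal.
Carbohydrate = 1523.526 ÷ 4 kcal/g = 380.8815 g.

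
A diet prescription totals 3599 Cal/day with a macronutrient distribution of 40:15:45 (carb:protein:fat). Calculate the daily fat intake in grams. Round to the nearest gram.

180 g/day

Fat energy = 45% × 3599 = 1619.55 kcal.
At 9 kcal/g: 1619.55 ÷ 9 = 179.95 g.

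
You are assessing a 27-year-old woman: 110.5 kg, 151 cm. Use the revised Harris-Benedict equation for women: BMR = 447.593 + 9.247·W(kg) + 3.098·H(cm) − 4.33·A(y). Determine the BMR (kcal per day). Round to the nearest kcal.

1820 kcal per day

Harris-Benedict: BMR = 447.593 + 9.247(110.5) + 3.098(151) − 4.33(27) = 1820.2745 kcal/day.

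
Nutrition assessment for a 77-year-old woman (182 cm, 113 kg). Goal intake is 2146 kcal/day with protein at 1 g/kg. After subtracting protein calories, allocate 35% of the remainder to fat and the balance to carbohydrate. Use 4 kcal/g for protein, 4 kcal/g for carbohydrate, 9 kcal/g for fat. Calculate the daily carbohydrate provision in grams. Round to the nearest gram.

Protein = 1 × 113 = 113 g → 113 × 4 = 452 kcal.
Non-protein calories = 2146 − 452 = 1694 kcal.
Fat: 35% × 1694 = 592.9 kcal; carbohydrate: 1101.1 kcal.
Carbohydrate: 1101.1 kcal ÷ 4 kcal/g = 275.275 g.

275 g/day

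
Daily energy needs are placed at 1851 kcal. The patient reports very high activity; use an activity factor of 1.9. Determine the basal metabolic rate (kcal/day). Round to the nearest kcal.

974 kcal/day

BMR = TEE ÷ activity factor = 1851 ÷ 1.9 = 974.2105 kcal/day.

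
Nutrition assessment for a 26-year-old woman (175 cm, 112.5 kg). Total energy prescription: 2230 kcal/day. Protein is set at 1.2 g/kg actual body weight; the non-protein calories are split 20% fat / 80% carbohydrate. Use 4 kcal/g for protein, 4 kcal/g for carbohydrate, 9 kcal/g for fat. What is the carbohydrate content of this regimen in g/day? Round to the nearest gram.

Protein = 1.2 × 112.5 = 135 g → 135 × 4 = 540 kcal.
Non-protein calories = 2230 − 540 = 1690 kcal.
Fat: 20% × 1690 = 338 kcal; carbohydrate: 1352 kcal.
Carbohydrate: 1352 kcal ÷ 4 kcal/g = 338 g.

338 g/day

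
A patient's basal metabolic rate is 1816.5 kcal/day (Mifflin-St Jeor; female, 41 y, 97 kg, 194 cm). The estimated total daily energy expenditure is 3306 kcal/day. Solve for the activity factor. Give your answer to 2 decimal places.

Activity factor = TEE ÷ BMR = 3306 ÷ 1816.5 = 1.82.

1.82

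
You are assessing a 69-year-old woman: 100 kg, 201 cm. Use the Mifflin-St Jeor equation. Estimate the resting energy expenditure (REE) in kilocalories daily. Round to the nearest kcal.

1750 kilocalories daily

Mifflin-St Jeor (female): BMR = 10(100) + 6.25(201) − 5(69) − 161 = 1000 + 1256.25 − 345 − 161 = 1750.25 kcal/day.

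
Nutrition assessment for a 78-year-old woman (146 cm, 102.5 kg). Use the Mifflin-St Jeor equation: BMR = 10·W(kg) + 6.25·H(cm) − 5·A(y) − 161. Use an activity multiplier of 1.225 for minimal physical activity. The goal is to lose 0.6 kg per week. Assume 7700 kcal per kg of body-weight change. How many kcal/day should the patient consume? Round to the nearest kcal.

1038 kcal/day

Mifflin-St Jeor (female): BMR = 10(102.5) + 6.25(146) − 5(78) − 161 = 1025 + 912.5 − 390 − 161 = 1386.5 kcal/day.
TEE = 1386.5 × 1.225 = 1698.4625 kcal/day.
Required daily deficit = 0.6 × 7700 ÷ 7 = 660 kcal/day.
Target intake = 1698.4625 − 660 = 1038.4625 kcal/day.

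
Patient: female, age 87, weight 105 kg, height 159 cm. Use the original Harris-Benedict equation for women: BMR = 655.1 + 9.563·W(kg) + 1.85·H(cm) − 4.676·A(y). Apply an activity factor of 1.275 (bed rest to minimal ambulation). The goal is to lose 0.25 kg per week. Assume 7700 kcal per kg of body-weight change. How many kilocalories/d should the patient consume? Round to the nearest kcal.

Harris-Benedict: BMR = 655.1 + 9.563(105) + 1.85(159) − 4.676(87) = 1546.553 kcal/day.
TEE = 1546.553 × 1.275 = 1971.8551 kcal/day.
Required daily deficit = 0.25 × 7700 ÷ 7 = 275 kcal/day.
Target intake = 1971.8551 − 275 = 1696.8551 kcal/day.

1697 kilocalories/d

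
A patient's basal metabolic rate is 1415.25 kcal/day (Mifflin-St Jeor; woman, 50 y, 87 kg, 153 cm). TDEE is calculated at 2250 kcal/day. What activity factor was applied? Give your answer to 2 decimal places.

1.59

Activity factor = TEE ÷ BMR = 2250 ÷ 1415.25 = 1.59.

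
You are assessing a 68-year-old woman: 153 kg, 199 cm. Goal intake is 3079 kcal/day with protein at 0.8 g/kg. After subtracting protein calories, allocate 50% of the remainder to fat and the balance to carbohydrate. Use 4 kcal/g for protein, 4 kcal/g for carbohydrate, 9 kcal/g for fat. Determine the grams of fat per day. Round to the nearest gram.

144 g/day

Protein = 0.8 × 153 = 122.4 g → 122.4 × 4 = 489.6 kcal.
Non-protein calories = 3079 − 489.6 = 2589.4 kcal.
Fat: 50% × 2589.4 = 1294.7 kcal; carbohydrate: 1294.7 kcal.
Fat: 1294.7 kcal ÷ 9 kcal/g = 143.8556 g.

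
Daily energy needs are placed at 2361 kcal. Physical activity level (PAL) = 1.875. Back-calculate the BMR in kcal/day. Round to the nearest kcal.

1259 kcal/day

BMR = TEE ÷ activity factor = 2361 ÷ 1.875 = 1259.2 kcal/day.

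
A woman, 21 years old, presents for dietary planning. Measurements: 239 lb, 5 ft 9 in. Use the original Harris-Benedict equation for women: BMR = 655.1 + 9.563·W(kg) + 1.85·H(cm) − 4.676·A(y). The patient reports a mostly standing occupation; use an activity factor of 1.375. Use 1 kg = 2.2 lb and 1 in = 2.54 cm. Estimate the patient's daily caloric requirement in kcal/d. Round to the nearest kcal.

Convert to metric: weight = 239 ÷ 2.2 = 108.6364 kg; height = (5×12 + 9) × 2.54 = 69 × 2.54 = 175.26 cm.
Harris-Benedict: BMR = 655.1 + 9.563(108.6364) + 1.85(175.26) − 4.676(21) = 1920.0245 kcal/day.
TEE = BMR × activity factor = 1920.0245 × 1.375 = 2640.0337 kcal/day.

2640 kcal/d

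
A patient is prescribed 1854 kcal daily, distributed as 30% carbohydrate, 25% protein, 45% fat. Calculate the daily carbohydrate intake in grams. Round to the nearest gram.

Carbohydrate energy = 30% × 1854 = 556.2 kcal.
At 4 kcal/g: 556.2 ÷ 4 = 139.05 g.

139 g/day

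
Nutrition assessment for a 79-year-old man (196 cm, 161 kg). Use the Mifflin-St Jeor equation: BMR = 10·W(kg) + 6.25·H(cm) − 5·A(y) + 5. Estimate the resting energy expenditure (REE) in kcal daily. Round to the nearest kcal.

2445 kcal daily

Mifflin-St Jeor (male): BMR = 10(161) + 6.25(196) − 5(79) + 5 = 1610 + 1225 − 395 + 5 = 2445 kcal/day.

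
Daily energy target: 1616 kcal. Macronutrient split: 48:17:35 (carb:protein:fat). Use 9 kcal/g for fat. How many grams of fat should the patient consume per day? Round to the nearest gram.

Fat energy = 35% × 1616 = 565.6 kcal.
At 9 kcal/g: 565.6 ÷ 9 = 62.8444 g.

63 g/day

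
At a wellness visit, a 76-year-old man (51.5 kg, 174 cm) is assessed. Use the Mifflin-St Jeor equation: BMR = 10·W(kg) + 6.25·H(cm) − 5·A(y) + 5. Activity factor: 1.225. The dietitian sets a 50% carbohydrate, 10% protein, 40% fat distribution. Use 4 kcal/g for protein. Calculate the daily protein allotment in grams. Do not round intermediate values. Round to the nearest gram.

38 g/day

Mifflin-St Jeor (male): BMR = 10(51.5) + 6.25(174) − 5(76) + 5 = 515 + 1087.5 − 380 + 5 = 1227.5 kcal/day.
TEE = 1227.5 × 1.225 = 1503.6875 kcal/day.
Protein energy = 10% × 1503.6875 = 150.3688 kcal.
Protein = 150.3688 ÷ 4 kcal/g = 37.5922 g.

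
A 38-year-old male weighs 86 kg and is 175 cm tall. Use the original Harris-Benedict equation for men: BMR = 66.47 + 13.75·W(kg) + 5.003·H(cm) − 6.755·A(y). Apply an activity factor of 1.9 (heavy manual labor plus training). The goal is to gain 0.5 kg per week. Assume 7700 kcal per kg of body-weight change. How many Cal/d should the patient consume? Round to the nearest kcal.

Harris-Benedict: BMR = 66.47 + 13.75(86) + 5.003(175) − 6.755(38) = 1867.805 kcal/day.
TEE = 1867.805 × 1.9 = 3548.8295 kcal/day.
Required daily surplus = 0.5 × 7700 ÷ 7 = 550 kcal/day.
Target intake = 3548.8295 + 550 = 4098.8295 kcal/day.

4099 Cal/d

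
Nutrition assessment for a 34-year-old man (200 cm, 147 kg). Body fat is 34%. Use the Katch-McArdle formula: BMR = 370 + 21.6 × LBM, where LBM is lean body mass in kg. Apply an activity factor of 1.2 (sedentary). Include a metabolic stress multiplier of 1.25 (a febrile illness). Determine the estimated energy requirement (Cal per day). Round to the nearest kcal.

3698 Cal per day

LBM = 147 × (1 − 0.34) = 97.02 kg. Katch-McArdle: BMR = 370 + 21.6 × 97.02 = 2465.632 kcal/day.
TEE = BMR × activity factor = 2465.632 × 1.2 = 2958.7584 kcal/day.
Apply stress factor: 2958.7584 × 1.25 = 3698.448 kcal/day.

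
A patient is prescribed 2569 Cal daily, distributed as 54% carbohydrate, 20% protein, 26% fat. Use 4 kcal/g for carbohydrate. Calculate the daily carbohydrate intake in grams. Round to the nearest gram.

347 g/day

Carbohydrate energy = 54% × 2569 = 1387.26 kcal.
At 4 kcal/g: 1387.26 ÷ 4 = 346.815 g.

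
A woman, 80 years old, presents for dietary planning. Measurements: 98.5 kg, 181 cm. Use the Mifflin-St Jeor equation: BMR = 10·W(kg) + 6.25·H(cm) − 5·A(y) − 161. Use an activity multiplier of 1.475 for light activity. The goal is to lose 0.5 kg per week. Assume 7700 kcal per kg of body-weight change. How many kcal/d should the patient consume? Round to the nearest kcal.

Mifflin-St Jeor (female): BMR = 10(98.5) + 6.25(181) − 5(80) − 161 = 985 + 1131.25 − 400 − 161 = 1555.25 kcal/day.
TEE = 1555.25 × 1.475 = 2293.9938 kcal/day.
Required daily deficit = 0.5 × 7700 ÷ 7 = 550 kcal/day.
Target intake = 2293.9938 − 550 = 1743.9938 kcal/day.

1744 kcal/d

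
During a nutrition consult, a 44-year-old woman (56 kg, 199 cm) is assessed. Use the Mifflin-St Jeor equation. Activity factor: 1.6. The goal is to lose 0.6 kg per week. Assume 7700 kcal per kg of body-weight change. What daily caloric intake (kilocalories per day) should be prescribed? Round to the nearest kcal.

Mifflin-St Jeor (female): BMR = 10(56) + 6.25(199) − 5(44) − 161 = 560 + 1243.75 − 220 − 161 = 1422.75 kcal/day.
TEE = 1422.75 × 1.6 = 2276.4 kcal/day.
Required daily deficit = 0.6 × 7700 ÷ 7 = 660 kcal/day.
Target intake = 2276.4 − 660 = 1616.4 kcal/day.

1616 kilocalories per day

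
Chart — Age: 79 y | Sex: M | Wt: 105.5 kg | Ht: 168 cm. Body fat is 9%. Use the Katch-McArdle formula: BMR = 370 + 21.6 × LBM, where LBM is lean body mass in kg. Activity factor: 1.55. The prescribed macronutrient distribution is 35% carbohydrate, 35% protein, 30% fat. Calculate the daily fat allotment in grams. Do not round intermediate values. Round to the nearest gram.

LBM = 105.5 × (1 − 0.09) = 96.005 kg. Katch-McArdle: BMR = 370 + 21.6 × 96.005 = 2443.708 kcal/day.
TEE = 2443.708 × 1.55 = 3787.7474 kcal/day.
Fat energy = 30% × 3787.7474 = 1136.3242 kcal.
Fat = 1136.3242 ÷ 9 kcal/g = 126.2582 g.

126 g/day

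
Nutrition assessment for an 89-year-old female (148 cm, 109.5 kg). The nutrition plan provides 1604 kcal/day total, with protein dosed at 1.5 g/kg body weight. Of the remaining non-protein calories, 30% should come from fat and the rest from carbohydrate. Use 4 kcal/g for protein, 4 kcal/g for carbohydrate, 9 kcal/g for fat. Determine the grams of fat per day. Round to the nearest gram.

32 g/day

Protein = 1.5 × 109.5 = 164.25 g → 164.25 × 4 = 657 kcal.
Non-protein calories = 1604 − 657 = 947 kcal.
Fat: 30% × 947 = 284.1 kcal; carbohydrate: 662.9 kcal.
Fat: 284.1 kcal ÷ 9 kcal/g = 31.5667 g.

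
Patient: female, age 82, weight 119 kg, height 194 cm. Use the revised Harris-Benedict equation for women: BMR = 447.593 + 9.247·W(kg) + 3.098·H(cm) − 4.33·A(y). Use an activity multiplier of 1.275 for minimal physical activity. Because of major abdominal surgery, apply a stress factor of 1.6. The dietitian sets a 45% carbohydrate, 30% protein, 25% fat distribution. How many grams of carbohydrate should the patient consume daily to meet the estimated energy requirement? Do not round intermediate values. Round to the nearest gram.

412 g/day

Harris-Benedict: BMR = 447.593 + 9.247(119) + 3.098(194) − 4.33(82) = 1793.938 kcal/day.
TEE = 1793.938 × 1.275 = 2287.271 kcal/day.
With stress factor 1.6: 2287.271 × 1.6 = 3659.6335 kcal/day.
Carbohydrate energy = 45% × 3659.6335 = 1646.8351 kcal.
Carbohydrate = 1646.8351 ÷ 4 kcal/g = 411.7088 g.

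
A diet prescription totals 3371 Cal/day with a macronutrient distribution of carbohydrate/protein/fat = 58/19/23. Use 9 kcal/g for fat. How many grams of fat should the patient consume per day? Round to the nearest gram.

86 g/day

Fat energy = 23% × 3371 = 775.33 kcal.
At 9 kcal/g: 775.33 ÷ 9 = 86.1478 g.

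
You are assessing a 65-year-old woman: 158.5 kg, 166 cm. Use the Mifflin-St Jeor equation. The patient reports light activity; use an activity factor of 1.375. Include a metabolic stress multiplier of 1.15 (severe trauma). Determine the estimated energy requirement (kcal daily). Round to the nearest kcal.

Mifflin-St Jeor (female): BMR = 10(158.5) + 6.25(166) − 5(65) − 161 = 1585 + 1037.5 − 325 − 161 = 2136.5 kcal/day.
TEE = BMR × activity factor = 2136.5 × 1.375 = 2937.6875 kcal/day.
Apply stress factor: 2937.6875 × 1.15 = 3378.3406 kcal/day.

3378 kcal daily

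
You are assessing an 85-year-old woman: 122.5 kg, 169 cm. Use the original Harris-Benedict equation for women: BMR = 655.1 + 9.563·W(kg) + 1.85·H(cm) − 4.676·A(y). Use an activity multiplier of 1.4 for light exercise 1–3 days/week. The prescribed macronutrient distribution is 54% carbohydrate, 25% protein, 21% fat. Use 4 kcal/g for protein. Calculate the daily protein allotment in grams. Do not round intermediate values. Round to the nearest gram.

Harris-Benedict: BMR = 655.1 + 9.563(122.5) + 1.85(169) − 4.676(85) = 1741.7575 kcal/day.
TEE = 1741.7575 × 1.4 = 2438.4605 kcal/day.
Protein energy = 25% × 2438.4605 = 609.6151 kcal.
Protein = 609.6151 ÷ 4 kcal/g = 152.4038 g.

152 g/day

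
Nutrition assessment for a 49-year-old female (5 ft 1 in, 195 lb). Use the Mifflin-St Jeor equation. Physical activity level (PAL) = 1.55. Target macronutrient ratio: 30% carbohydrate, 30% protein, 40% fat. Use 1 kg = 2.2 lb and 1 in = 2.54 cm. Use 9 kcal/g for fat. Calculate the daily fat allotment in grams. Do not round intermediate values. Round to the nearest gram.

100 g/day

Convert to metric: weight = 195 ÷ 2.2 = 88.6364 kg; height = (5×12 + 1) × 2.54 = 61 × 2.54 = 154.94 cm.
Mifflin-St Jeor (female): BMR = 10(88.6364) + 6.25(154.94) − 5(49) − 161 = 886.3636 + 968.375 − 245 − 161 = 1448.7386 kcal/day.
TEE = 1448.7386 × 1.55 = 2245.5449 kcal/day.
Fat energy = 40% × 2245.5449 = 898.218 kcal.
Fat = 898.218 ÷ 9 kcal/g = 99.802 g.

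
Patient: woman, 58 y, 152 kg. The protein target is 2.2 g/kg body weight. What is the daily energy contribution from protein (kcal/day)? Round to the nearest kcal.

Protein = 2.2 g/kg × 152 kg = 334.4 g/day.
Protein energy = 334.4 g × 4 kcal/g = 1337.6 kcal/day.

1338 kcal/day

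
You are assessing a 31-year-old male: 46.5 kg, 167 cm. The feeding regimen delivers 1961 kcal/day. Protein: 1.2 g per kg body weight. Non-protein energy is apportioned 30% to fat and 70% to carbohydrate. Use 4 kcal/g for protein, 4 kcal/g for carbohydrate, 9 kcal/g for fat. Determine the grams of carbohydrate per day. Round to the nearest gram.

Protein = 1.2 × 46.5 = 55.8 g → 55.8 × 4 = 223.2 kcal.
Non-protein calories = 1961 − 223.2 = 1737.8 kcal.
Fat: 30% × 1737.8 = 521.34 kcal; carbohydrate: 1216.46 kcal.
Carbohydrate: 1216.46 kcal ÷ 4 kcal/g = 304.115 g.

304 g/day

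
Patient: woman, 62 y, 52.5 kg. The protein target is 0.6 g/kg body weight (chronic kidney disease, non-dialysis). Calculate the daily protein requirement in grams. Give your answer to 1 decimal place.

Protein = 0.6 g/kg × 52.5 kg = 31.5 g/day.

31.5 g/day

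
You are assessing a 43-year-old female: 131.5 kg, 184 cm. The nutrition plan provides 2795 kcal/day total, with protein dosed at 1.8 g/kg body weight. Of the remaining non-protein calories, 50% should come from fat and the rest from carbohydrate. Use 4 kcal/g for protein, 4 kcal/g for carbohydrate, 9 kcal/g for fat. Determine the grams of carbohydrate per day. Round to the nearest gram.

231 g/day

Protein = 1.8 × 131.5 = 236.7 g → 236.7 × 4 = 946.8 kcal.
Non-protein calories = 2795 − 946.8 = 1848.2 kcal.
Fat: 50% × 1848.2 = 924.1 kcal; carbohydrate: 924.1 kcal.
Carbohydrate: 924.1 kcal ÷ 4 kcal/g = 231.025 g.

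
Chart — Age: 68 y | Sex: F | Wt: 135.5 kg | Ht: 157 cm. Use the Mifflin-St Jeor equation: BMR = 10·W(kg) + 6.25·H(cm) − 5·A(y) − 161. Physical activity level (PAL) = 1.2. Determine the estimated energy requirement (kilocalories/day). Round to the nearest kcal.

Mifflin-St Jeor (female): BMR = 10(135.5) + 6.25(157) − 5(68) − 161 = 1355 + 981.25 − 340 − 161 = 1835.25 kcal/day.
TEE = BMR × activity factor = 1835.25 × 1.2 = 2202.3 kcal/day.

2202 kilocalories/day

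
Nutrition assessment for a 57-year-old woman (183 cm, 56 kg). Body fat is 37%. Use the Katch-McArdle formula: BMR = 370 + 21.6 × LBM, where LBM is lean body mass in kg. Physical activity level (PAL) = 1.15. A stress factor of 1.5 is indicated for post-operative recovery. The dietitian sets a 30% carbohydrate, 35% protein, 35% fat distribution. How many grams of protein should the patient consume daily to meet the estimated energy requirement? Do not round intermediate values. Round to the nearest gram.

171 g/day

LBM = 56 × (1 − 0.37) = 35.28 kg. Katch-McArdle: BMR = 370 + 21.6 × 35.28 = 1132.048 kcal/day.
TEE = 1132.048 × 1.15 = 1301.8552 kcal/day.
With stress factor 1.5: 1301.8552 × 1.5 = 1952.7828 kcal/day.
Protein energy = 35% × 1952.7828 = 683.474 kcal.
Protein = 683.474 ÷ 4 kcal/g = 170.8685 g.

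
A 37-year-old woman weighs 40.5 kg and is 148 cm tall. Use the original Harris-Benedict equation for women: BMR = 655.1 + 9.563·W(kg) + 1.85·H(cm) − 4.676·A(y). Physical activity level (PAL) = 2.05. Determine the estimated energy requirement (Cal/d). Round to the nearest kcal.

Harris-Benedict: BMR = 655.1 + 9.563(40.5) + 1.85(148) − 4.676(37) = 1143.1895 kcal/day.
TEE = BMR × activity factor = 1143.1895 × 2.05 = 2343.5385 kcal/day.

2344 Cal/d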